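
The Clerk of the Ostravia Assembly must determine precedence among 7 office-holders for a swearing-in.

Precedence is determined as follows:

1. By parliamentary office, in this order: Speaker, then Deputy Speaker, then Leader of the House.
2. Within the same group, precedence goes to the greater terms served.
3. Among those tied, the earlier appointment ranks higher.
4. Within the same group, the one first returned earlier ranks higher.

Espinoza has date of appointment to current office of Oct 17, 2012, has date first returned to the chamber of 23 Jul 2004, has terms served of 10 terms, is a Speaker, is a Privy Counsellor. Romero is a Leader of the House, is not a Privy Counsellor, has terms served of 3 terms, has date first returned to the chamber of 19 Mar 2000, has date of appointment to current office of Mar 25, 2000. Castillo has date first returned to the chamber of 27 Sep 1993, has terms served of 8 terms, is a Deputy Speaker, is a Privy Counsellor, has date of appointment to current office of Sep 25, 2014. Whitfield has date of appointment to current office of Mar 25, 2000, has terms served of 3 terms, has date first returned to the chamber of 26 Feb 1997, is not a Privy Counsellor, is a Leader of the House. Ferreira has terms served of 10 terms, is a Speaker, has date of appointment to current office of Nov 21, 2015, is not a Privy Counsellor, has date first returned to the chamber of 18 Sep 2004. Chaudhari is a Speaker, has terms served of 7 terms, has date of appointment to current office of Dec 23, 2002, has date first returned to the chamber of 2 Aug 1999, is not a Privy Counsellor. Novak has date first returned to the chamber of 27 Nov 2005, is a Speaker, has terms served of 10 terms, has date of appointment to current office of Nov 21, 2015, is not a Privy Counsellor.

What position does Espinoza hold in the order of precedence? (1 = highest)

1

By parliamentary office: Espinoza, Ferreira, Novak and Chaudhari (Speaker); then Castillo (Deputy Speaker); then Whitfield and Romero (Leader of the House).
Among Espinoza, Ferreira, Novak and Chaudhari, by terms served (higher first): Espinoza, Ferreira and Novak (10 terms) before Chaudhari (7 terms).
Among Espinoza, Ferreira and Novak, by date of appointment to current office (earlier first): Espinoza (Oct 17, 2012) before Ferreira and Novak (Nov 21, 2015).
Among Ferreira and Novak, by date first returned to the chamber (earlier first): Ferreira (18 Sep 2004) before Novak (27 Nov 2005).
Whitfield and Romero both have terms served 3 terms, so the next rule applies.
Whitfield and Romero both have date of appointment to current office Mar 25, 2000, so the next rule applies.
Among Whitfield and Romero, by date first returned to the chamber (earlier first): Whitfield (26 Feb 1997) before Romero (19 Mar 2000).
Order: Espinoza, Ferreira, Novak, Chaudhari, Castillo, Whitfield, Romero. So position 1.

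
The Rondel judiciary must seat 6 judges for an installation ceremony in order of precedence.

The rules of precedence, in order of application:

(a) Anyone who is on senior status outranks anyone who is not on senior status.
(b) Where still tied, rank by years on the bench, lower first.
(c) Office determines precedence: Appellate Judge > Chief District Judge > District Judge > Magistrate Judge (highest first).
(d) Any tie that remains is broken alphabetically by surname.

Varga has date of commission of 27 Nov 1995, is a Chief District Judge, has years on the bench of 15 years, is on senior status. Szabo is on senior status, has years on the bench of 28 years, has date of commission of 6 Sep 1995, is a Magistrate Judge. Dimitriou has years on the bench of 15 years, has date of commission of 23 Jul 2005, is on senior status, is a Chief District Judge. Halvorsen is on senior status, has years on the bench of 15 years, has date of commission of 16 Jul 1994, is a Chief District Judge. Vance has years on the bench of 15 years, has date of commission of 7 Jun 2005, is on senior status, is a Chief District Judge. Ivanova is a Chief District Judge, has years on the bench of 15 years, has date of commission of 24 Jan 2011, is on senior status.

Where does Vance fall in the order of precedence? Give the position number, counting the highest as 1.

By the first rule: Dimitriou, Halvorsen, Ivanova, Vance, Varga and Szabo (each on senior status).
Among Dimitriou, Halvorsen, Ivanova, Vance, Varga and Szabo, by years on the bench (lower first): Dimitriou, Halvorsen, Ivanova, Vance and Varga (15 years) before Szabo (28 years).
Dimitriou, Halvorsen, Ivanova, Vance and Varga are each Chief District Judge, so the next rule applies.
Among Dimitriou, Halvorsen, Ivanova, Vance and Varga, alphabetically by surname: Dimitriou before Halvorsen before Ivanova before Vance before Varga.
Order: Dimitriou, Halvorsen, Ivanova, Vance, Varga, Szabo. So position 4.

4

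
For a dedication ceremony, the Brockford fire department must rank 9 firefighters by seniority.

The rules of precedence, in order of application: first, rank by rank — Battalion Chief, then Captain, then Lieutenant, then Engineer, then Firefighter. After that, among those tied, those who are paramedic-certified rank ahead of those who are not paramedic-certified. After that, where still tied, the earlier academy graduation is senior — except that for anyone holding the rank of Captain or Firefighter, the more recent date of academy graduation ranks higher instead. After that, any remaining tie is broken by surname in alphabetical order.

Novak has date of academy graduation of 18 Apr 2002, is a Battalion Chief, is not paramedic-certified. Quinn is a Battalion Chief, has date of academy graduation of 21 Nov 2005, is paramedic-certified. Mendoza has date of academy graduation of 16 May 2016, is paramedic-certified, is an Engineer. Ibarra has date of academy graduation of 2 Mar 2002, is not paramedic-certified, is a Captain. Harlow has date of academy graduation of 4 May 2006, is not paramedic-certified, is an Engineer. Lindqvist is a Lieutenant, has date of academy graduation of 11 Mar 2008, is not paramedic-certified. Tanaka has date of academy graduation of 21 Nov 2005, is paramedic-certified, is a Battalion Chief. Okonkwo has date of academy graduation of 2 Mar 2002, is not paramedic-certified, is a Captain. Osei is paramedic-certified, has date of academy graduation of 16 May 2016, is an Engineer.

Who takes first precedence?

Quinn

By rank: Quinn, Tanaka and Novak (Battalion Chief); then Ibarra and Okonkwo (Captain); then Lindqvist (Lieutenant); then Mendoza, Osei and Harlow (Engineer).
Among Quinn, Tanaka and Novak, paramedic-certified before not paramedic-certified: Quinn and Tanaka (paramedic-certified) before Novak (not paramedic-certified).
Quinn and Tanaka both have date of academy graduation 21 Nov 2005, so the next rule applies.
Among Quinn and Tanaka, alphabetically by surname: Quinn before Tanaka.
Ibarra and Okonkwo are each not paramedic-certified, so the next rule applies.
Ibarra and Okonkwo both have date of academy graduation 2 Mar 2002, so the next rule applies.
Among Ibarra and Okonkwo, alphabetically by surname: Ibarra before Okonkwo.
Among Mendoza, Osei and Harlow, paramedic-certified before not paramedic-certified: Mendoza and Osei (paramedic-certified) before Harlow (not paramedic-certified).
Mendoza and Osei both have date of academy graduation 16 May 2016, so the next rule applies.
Among Mendoza and Osei, alphabetically by surname: Mendoza before Osei.
Order: Quinn, Tanaka, Novak, Ibarra, Okonkwo, Lindqvist, Mendoza, Osei, Harlow.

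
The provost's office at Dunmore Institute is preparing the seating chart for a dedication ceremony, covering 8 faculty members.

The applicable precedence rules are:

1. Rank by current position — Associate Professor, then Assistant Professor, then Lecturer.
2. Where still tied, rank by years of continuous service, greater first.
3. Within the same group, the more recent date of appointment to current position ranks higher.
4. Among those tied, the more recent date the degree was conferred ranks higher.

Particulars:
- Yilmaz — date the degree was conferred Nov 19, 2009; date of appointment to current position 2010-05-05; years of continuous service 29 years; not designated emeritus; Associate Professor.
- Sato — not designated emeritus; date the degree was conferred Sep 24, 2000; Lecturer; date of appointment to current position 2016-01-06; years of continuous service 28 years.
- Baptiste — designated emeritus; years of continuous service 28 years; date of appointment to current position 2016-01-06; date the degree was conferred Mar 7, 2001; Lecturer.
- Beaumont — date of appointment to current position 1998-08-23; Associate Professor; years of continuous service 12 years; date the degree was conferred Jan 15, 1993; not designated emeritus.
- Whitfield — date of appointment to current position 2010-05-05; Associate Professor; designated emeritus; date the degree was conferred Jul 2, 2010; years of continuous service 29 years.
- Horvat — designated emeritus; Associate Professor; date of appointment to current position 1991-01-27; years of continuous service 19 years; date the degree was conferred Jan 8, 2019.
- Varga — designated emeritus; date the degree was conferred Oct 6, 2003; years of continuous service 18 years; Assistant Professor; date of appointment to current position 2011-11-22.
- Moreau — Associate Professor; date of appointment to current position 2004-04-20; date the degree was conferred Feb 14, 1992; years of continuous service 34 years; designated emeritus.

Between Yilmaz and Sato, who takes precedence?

Yilmaz

By current position: Moreau, Whitfield, Yilmaz, Horvat and Beaumont (Associate Professor); then Varga (Assistant Professor); then Baptiste and Sato (Lecturer).
Among Moreau, Whitfield, Yilmaz, Horvat and Beaumont, by years of continuous service (higher first): Moreau (34 years) before Whitfield and Yilmaz (29 years) before Horvat (19 years) before Beaumont (12 years).
Whitfield and Yilmaz both have date of appointment to current position 2010-05-05, so the next rule applies.
Among Whitfield and Yilmaz, by date the degree was conferred (later first): Whitfield (Jul 2, 2010) before Yilmaz (Nov 19, 2009).
Baptiste and Sato both have years of continuous service 28 years, so the next rule applies.
Baptiste and Sato both have date of appointment to current position 2016-01-06, so the next rule applies.
Among Baptiste and Sato, by date the degree was conferred (later first): Baptiste (Mar 7, 2001) before Sato (Sep 24, 2000).
So Yilmaz takes precedence.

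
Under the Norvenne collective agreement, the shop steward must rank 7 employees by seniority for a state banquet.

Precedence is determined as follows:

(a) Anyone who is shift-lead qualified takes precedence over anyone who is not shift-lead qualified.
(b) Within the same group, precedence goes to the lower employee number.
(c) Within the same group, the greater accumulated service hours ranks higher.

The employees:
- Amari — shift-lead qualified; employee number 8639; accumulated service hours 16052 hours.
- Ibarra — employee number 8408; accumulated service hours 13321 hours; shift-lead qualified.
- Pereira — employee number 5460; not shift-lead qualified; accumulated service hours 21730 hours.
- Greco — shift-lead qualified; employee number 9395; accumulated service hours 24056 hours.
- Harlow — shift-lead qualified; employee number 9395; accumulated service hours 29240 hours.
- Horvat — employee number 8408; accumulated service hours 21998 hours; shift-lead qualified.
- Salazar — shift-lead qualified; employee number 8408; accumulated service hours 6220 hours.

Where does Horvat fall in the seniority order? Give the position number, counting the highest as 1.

By the first rule: Horvat, Ibarra, Salazar, Amari, Harlow and Greco (each shift-lead qualified); then Pereira (not shift-lead qualified).
Among Horvat, Ibarra, Salazar, Amari, Harlow and Greco, by employee number (lower first): Horvat, Ibarra and Salazar (8408) before Amari (8639) before Harlow and Greco (9395).
Among Horvat, Ibarra and Salazar, by accumulated service hours (higher first): Horvat (21998 hours) before Ibarra (13321 hours) before Salazar (6220 hours).
Among Harlow and Greco, by accumulated service hours (higher first): Harlow (29240 hours) before Greco (24056 hours).
Order: Horvat, Ibarra, Salazar, Amari, Harlow, Greco, Pereira. So position 1.

1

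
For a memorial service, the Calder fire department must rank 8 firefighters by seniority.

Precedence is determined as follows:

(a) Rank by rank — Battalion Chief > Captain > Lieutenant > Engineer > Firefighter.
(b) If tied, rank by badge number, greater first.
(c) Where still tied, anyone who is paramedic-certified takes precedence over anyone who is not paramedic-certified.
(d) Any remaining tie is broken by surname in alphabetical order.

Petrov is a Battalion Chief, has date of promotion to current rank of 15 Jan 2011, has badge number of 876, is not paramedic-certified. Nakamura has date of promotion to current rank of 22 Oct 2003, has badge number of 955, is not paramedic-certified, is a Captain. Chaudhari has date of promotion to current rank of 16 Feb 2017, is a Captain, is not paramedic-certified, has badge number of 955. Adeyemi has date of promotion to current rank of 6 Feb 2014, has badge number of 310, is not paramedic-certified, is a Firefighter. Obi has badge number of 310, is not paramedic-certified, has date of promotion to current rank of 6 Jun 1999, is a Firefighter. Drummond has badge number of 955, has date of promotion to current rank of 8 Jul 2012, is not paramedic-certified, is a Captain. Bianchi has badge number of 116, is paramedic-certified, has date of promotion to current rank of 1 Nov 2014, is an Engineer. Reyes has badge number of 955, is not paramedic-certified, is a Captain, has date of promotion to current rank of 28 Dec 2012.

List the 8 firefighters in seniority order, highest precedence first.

By rank: Petrov (Battalion Chief); then Chaudhari, Drummond, Nakamura and Reyes (Captain); then Bianchi (Engineer); then Adeyemi and Obi (Firefighter).
Chaudhari, Drummond, Nakamura and Reyes all have badge number 955, so the next rule applies.
Chaudhari, Drummond, Nakamura and Reyes are each not paramedic-certified, so the next rule applies.
Among Chaudhari, Drummond, Nakamura and Reyes, alphabetically by surname: Chaudhari before Drummond before Nakamura before Reyes.
Adeyemi and Obi both have badge number 310, so the next rule applies.
Adeyemi and Obi are each not paramedic-certified, so the next rule applies.
Among Adeyemi and Obi, alphabetically by surname: Adeyemi before Obi.
Full order: Petrov, Chaudhari, Drummond, Nakamura, Reyes, Bianchi, Adeyemi, Obi.

Petrov, Chaudhari, Drummond, Nakamura, Reyes, Bianchi, Adeyemi, Obi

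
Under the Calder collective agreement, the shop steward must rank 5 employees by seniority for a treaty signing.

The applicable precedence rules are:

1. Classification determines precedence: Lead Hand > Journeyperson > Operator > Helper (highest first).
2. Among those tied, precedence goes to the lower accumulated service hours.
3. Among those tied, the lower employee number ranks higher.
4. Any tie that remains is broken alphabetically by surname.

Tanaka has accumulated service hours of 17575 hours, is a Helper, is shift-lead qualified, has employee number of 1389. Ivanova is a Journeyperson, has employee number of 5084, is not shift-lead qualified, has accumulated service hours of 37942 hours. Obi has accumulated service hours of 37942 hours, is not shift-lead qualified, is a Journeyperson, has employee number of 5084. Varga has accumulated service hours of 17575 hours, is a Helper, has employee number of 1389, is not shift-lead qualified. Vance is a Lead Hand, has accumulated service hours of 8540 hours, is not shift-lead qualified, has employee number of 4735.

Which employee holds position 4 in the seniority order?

Tanaka

By classification: Vance (Lead Hand); then Ivanova and Obi (Journeyperson); then Tanaka and Varga (Helper).
Ivanova and Obi both have accumulated service hours 37942 hours, so the next rule applies.
Ivanova and Obi both have employee number 5084, so the next rule applies.
Among Ivanova and Obi, alphabetically by surname: Ivanova before Obi.
Tanaka and Varga both have accumulated service hours 17575 hours, so the next rule applies.
Tanaka and Varga both have employee number 1389, so the next rule applies.
Among Tanaka and Varga, alphabetically by surname: Tanaka before Varga.
Order: Vance, Ivanova, Obi, Tanaka, Varga.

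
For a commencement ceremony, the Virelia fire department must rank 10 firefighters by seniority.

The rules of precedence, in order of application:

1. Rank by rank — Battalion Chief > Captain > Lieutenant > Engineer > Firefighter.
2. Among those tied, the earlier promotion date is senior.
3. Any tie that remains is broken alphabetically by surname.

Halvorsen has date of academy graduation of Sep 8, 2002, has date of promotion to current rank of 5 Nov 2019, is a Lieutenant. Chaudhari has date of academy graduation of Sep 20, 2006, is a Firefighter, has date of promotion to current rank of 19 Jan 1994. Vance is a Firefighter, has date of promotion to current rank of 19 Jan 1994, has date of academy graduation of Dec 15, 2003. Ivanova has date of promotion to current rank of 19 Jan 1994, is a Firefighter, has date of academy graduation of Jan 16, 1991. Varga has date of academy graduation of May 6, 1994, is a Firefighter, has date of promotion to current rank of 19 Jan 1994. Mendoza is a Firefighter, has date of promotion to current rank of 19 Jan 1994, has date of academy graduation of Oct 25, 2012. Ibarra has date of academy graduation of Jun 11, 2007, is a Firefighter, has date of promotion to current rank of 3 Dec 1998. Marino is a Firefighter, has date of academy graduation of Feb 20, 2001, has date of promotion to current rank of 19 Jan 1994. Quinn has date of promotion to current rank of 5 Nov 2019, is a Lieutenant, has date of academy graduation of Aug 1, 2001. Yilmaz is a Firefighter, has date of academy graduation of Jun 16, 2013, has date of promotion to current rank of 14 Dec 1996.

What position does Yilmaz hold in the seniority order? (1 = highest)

9

By rank: Halvorsen and Quinn (Lieutenant); then Chaudhari, Ivanova, Marino, Mendoza, Vance, Varga, Yilmaz and Ibarra (Firefighter).
Halvorsen and Quinn both have date of promotion to current rank 5 Nov 2019, so the next rule applies.
Among Halvorsen and Quinn, alphabetically by surname: Halvorsen before Quinn.
Among Chaudhari, Ivanova, Marino, Mendoza, Vance, Varga, Yilmaz and Ibarra, by date of promotion to current rank (earlier first): Chaudhari, Ivanova, Marino, Mendoza, Vance and Varga (19 Jan 1994) before Yilmaz (14 Dec 1996) before Ibarra (3 Dec 1998).
Among Chaudhari, Ivanova, Marino, Mendoza, Vance and Varga, alphabetically by surname: Chaudhari before Ivanova before Marino before Mendoza before Vance before Varga.
Order: Halvorsen, Quinn, Chaudhari, Ivanova, Marino, Mendoza, Vance, Varga, Yilmaz, Ibarra. So position 9.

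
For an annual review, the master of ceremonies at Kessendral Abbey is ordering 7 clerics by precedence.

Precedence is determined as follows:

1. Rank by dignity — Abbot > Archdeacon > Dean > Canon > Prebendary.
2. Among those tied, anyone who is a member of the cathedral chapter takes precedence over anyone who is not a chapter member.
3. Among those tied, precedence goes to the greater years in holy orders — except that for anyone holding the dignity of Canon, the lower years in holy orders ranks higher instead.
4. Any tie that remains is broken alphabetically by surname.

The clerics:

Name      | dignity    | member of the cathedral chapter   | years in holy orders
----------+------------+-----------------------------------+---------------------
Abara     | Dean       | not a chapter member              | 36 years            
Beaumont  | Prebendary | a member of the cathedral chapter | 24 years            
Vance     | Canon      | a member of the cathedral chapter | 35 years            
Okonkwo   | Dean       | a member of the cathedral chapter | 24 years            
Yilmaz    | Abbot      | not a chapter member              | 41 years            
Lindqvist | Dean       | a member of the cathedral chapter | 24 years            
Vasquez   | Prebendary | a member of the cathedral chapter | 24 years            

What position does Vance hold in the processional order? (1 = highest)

5

By dignity: Yilmaz (Abbot); then Lindqvist, Okonkwo and Abara (Dean); then Vance (Canon); then Beaumont and Vasquez (Prebendary).
Among Lindqvist, Okonkwo and Abara, a member of the cathedral chapter before not a chapter member: Lindqvist and Okonkwo (a member of the cathedral chapter) before Abara (not a chapter member).
Lindqvist and Okonkwo both have years in holy orders 24 years, so the next rule applies.
Among Lindqvist and Okonkwo, alphabetically by surname: Lindqvist before Okonkwo.
Beaumont and Vasquez are each a member of the cathedral chapter, so the next rule applies.
Beaumont and Vasquez both have years in holy orders 24 years, so the next rule applies.
Among Beaumont and Vasquez, alphabetically by surname: Beaumont before Vasquez.
Order: Yilmaz, Lindqvist, Okonkwo, Abara, Vance, Beaumont, Vasquez. So position 5.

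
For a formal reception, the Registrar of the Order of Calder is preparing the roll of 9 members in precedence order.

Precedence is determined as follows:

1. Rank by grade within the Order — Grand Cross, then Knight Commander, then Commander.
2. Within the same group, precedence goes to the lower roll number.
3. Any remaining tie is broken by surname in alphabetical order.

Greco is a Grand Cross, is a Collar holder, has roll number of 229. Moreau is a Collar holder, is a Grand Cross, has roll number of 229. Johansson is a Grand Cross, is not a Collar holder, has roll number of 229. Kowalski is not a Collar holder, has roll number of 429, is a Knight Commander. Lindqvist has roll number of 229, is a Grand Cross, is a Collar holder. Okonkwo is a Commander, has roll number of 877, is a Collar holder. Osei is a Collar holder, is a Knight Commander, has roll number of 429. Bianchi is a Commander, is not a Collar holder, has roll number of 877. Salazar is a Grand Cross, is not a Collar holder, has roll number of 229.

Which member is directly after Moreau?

By grade within the Order: Greco, Johansson, Lindqvist, Moreau and Salazar (Grand Cross); then Kowalski and Osei (Knight Commander); then Bianchi and Okonkwo (Commander).
Greco, Johansson, Lindqvist, Moreau and Salazar all have roll number 229, so the next rule applies.
Among Greco, Johansson, Lindqvist, Moreau and Salazar, alphabetically by surname: Greco before Johansson before Lindqvist before Moreau before Salazar.
Kowalski and Osei both have roll number 429, so the next rule applies.
Among Kowalski and Osei, alphabetically by surname: Kowalski before Osei.
Bianchi and Okonkwo both have roll number 877, so the next rule applies.
Among Bianchi and Okonkwo, alphabetically by surname: Bianchi before Okonkwo.
Order: Greco, Johansson, Lindqvist, Moreau, Salazar, Kowalski, Osei, Bianchi, Okonkwo.

Salazar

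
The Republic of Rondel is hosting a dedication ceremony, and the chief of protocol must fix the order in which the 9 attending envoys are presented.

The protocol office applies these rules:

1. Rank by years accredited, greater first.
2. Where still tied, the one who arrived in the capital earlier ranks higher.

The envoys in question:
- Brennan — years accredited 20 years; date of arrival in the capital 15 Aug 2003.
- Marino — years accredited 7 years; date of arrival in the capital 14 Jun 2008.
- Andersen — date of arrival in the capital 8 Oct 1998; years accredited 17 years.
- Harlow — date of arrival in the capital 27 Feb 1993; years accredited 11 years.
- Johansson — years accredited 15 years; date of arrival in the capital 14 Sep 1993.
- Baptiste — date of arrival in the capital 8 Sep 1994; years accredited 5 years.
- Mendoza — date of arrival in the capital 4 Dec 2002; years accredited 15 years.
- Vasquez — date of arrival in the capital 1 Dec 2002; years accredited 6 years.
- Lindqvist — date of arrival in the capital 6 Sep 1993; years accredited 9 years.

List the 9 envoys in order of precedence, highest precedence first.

Brennan, Andersen, Johansson, Mendoza, Harlow, Lindqvist, Marino, Vasquez, Baptiste

By years accredited (higher first): Brennan (20 years); then Andersen (17 years); then Johansson and Mendoza (both 15 years); then Harlow (11 years); then Lindqvist (9 years); then Marino (7 years); then Vasquez (6 years); then Baptiste (5 years).
Among Johansson and Mendoza, by date of arrival in the capital (earlier first): Johansson (14 Sep 1993) before Mendoza (4 Dec 2002).
Full order: Brennan, Andersen, Johansson, Mendoza, Harlow, Lindqvist, Marino, Vasquez, Baptiste.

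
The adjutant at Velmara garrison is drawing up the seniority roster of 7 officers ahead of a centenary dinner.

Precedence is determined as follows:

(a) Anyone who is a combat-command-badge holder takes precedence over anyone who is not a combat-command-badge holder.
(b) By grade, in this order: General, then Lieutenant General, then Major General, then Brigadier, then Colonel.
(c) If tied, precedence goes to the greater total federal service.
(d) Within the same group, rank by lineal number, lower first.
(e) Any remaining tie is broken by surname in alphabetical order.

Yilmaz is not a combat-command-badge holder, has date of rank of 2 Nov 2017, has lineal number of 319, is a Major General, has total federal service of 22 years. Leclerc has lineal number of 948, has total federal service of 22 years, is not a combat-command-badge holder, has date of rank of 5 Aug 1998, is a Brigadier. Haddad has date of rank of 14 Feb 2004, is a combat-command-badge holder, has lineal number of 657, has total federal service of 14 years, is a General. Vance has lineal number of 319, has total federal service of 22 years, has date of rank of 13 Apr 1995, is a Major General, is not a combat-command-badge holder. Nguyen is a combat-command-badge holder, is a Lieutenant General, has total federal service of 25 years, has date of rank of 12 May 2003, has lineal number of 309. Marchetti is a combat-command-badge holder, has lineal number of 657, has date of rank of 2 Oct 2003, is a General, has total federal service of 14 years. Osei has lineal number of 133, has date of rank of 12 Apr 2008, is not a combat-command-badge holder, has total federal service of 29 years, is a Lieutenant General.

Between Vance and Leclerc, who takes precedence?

By the first rule: Haddad, Marchetti and Nguyen (each a combat-command-badge holder); then Osei, Vance, Yilmaz and Leclerc (each not a combat-command-badge holder).
Among Haddad, Marchetti and Nguyen, by grade: Haddad and Marchetti (General) before Nguyen (Lieutenant General).
Haddad and Marchetti both have total federal service 14 years, so the next rule applies.
Haddad and Marchetti both have lineal number 657, so the next rule applies.
Among Haddad and Marchetti, alphabetically by surname: Haddad before Marchetti.
Among Osei, Vance, Yilmaz and Leclerc, by grade: Osei (Lieutenant General) before Vance and Yilmaz (Major General) before Leclerc (Brigadier).
Vance and Yilmaz both have total federal service 22 years, so the next rule applies.
Vance and Yilmaz both have lineal number 319, so the next rule applies.
Among Vance and Yilmaz, alphabetically by surname: Vance before Yilmaz.
So Vance takes precedence.

Vance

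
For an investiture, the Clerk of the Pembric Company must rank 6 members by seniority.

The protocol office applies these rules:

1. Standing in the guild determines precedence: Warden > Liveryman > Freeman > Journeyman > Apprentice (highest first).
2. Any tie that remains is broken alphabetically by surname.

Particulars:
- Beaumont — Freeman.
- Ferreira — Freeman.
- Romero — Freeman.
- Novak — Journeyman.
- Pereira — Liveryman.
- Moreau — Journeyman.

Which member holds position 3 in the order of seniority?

Ferreira

By standing in the guild: Pereira (Liveryman); then Beaumont, Ferreira and Romero (Freeman); then Moreau and Novak (Journeyman).
Among Beaumont, Ferreira and Romero, alphabetically by surname: Beaumont before Ferreira before Romero.
Among Moreau and Novak, alphabetically by surname: Moreau before Novak.
Order: Pereira, Beaumont, Ferreira, Romero, Moreau, Novak.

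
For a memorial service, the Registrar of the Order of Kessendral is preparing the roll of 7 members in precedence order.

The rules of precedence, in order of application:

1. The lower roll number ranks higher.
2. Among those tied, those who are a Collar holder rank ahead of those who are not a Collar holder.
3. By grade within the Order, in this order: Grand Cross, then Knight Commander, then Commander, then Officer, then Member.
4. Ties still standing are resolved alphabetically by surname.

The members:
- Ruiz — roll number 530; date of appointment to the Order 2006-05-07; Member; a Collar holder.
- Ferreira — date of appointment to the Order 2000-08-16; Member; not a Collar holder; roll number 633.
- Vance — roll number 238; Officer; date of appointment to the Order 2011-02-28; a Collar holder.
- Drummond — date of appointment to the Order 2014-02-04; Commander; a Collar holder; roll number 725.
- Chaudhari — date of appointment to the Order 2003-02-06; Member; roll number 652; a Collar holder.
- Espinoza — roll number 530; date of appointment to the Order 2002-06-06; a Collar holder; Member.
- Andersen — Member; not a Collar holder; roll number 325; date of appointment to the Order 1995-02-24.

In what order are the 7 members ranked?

By roll number (lower first): Vance (238); then Andersen (325); then Espinoza and Ruiz (both 530); then Ferreira (633); then Chaudhari (652); then Drummond (725).
Espinoza and Ruiz are each a Collar holder, so the next rule applies.
Espinoza and Ruiz are each Member, so the next rule applies.
Among Espinoza and Ruiz, alphabetically by surname: Espinoza before Ruiz.
Full order: Vance, Andersen, Espinoza, Ruiz, Ferreira, Chaudhari, Drummond.

Vance, Andersen, Espinoza, Ruiz, Ferreira, Chaudhari, Drummond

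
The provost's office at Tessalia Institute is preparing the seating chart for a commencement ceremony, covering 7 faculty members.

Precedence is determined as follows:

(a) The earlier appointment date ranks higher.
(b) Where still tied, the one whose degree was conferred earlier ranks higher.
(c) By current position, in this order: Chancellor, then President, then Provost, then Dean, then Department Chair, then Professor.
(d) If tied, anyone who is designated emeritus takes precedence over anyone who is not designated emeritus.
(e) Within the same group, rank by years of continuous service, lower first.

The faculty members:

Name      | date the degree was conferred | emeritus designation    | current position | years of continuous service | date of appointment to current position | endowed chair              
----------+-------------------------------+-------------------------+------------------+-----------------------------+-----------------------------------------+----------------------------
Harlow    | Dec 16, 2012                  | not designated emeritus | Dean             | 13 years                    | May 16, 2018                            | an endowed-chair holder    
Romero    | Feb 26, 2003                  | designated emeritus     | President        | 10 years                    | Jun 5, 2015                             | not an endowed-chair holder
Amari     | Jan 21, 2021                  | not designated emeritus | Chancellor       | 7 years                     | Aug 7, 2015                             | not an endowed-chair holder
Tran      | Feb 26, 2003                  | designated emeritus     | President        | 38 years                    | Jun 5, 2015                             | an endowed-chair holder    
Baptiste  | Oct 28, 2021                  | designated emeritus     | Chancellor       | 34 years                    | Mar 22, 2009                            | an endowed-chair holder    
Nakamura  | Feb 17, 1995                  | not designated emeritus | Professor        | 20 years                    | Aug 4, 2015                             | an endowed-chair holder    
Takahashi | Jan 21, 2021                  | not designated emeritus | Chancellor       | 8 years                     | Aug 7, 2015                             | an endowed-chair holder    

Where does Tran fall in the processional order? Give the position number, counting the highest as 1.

By date of appointment to current position (earlier first): Baptiste (Mar 22, 2009); then Romero and Tran (both Jun 5, 2015); then Nakamura (Aug 4, 2015); then Amari and Takahashi (both Aug 7, 2015); then Harlow (May 16, 2018).
Romero and Tran both have date the degree was conferred Feb 26, 2003, so the next rule applies.
Romero and Tran are each President, so the next rule applies.
Romero and Tran are each designated emeritus, so the next rule applies.
Among Romero and Tran, by years of continuous service (lower first): Romero (10 years) before Tran (38 years).
Amari and Takahashi both have date the degree was conferred Jan 21, 2021, so the next rule applies.
Amari and Takahashi are each Chancellor, so the next rule applies.
Amari and Takahashi are each not designated emeritus, so the next rule applies.
Among Amari and Takahashi, by years of continuous service (lower first): Amari (7 years) before Takahashi (8 years).
Order: Baptiste, Romero, Tran, Nakamura, Amari, Takahashi, Harlow. So position 3.

3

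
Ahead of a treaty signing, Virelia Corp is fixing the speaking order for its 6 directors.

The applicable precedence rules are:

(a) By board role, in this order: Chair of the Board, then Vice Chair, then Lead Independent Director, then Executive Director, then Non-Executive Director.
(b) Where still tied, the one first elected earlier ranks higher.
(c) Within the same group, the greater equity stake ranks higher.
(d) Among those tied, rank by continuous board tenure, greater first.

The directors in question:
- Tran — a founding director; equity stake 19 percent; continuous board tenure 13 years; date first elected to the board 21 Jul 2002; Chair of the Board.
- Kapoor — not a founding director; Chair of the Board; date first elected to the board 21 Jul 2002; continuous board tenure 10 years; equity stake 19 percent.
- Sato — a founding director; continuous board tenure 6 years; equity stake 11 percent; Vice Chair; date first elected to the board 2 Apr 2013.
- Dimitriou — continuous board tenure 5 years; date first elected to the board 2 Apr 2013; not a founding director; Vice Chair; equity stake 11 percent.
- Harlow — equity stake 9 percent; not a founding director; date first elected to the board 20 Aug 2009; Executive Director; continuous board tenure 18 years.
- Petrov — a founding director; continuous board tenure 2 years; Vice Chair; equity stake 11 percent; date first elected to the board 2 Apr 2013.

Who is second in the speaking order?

By board role: Tran and Kapoor (Chair of the Board); then Sato, Dimitriou and Petrov (Vice Chair); then Harlow (Executive Director).
Tran and Kapoor both have date first elected to the board 21 Jul 2002, so the next rule applies.
Tran and Kapoor both have equity stake 19 percent, so the next rule applies.
Among Tran and Kapoor, by continuous board tenure (higher first): Tran (13 years) before Kapoor (10 years).
Sato, Dimitriou and Petrov all have date first elected to the board 2 Apr 2013, so the next rule applies.
Sato, Dimitriou and Petrov all have equity stake 11 percent, so the next rule applies.
Among Sato, Dimitriou and Petrov, by continuous board tenure (higher first): Sato (6 years) before Dimitriou (5 years) before Petrov (2 years).
Order: Tran, Kapoor, Sato, Dimitriou, Petrov, Harlow.

Kapoor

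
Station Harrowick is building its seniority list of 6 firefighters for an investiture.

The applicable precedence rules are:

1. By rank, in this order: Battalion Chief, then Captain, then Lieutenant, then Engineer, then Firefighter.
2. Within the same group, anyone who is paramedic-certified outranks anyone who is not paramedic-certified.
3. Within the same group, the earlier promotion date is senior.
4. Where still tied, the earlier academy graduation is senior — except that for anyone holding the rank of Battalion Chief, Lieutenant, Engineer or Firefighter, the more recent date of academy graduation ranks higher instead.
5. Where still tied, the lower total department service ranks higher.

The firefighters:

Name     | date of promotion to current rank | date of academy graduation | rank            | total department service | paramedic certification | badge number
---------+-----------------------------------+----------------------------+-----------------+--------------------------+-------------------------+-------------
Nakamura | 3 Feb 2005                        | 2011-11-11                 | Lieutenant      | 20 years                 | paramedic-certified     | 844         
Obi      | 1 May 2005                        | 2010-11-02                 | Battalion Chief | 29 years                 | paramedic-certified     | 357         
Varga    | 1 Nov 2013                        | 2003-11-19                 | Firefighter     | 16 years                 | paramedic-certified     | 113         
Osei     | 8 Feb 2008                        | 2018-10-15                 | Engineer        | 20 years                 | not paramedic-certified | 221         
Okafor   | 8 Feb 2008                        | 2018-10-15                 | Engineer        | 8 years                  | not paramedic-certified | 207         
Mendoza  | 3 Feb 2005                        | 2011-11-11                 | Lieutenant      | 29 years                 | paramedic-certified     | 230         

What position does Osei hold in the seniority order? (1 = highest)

5

By rank: Obi (Battalion Chief); then Nakamura and Mendoza (Lieutenant); then Okafor and Osei (Engineer); then Varga (Firefighter).
Nakamura and Mendoza are each paramedic-certified, so the next rule applies.
Nakamura and Mendoza both have date of promotion to current rank 3 Feb 2005, so the next rule applies.
Nakamura and Mendoza both have date of academy graduation 2011-11-11, so the next rule applies.
Among Nakamura and Mendoza, by total department service (lower first): Nakamura (20 years) before Mendoza (29 years).
Okafor and Osei are each not paramedic-certified, so the next rule applies.
Okafor and Osei both have date of promotion to current rank 8 Feb 2008, so the next rule applies.
Okafor and Osei both have date of academy graduation 2018-10-15, so the next rule applies.
Among Okafor and Osei, by total department service (lower first): Okafor (8 years) before Osei (20 years).
Order: Obi, Nakamura, Mendoza, Okafor, Osei, Varga. So position 5.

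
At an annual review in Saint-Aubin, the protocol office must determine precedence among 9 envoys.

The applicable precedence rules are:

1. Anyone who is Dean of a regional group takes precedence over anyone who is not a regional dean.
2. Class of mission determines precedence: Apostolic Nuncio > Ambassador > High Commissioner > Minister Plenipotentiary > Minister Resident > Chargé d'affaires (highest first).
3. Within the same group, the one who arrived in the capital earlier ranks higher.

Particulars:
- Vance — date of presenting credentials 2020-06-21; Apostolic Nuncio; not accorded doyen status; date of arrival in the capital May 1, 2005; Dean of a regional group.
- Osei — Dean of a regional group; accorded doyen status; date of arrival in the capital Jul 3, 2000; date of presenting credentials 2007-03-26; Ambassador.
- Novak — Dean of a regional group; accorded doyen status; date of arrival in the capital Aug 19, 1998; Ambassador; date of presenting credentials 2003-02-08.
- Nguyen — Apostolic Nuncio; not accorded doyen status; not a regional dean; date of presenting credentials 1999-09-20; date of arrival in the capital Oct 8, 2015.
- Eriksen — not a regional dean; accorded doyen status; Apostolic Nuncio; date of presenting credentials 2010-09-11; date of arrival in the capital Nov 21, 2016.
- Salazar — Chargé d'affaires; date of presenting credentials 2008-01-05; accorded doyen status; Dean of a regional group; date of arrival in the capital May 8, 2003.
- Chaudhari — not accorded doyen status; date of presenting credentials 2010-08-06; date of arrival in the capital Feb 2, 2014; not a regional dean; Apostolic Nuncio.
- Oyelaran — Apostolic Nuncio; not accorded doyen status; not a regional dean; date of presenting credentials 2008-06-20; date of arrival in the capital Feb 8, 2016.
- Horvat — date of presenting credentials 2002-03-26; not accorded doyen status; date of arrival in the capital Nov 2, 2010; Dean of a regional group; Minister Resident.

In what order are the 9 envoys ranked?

By the first rule: Vance, Novak, Osei, Horvat and Salazar (each Dean of a regional group); then Chaudhari, Nguyen, Oyelaran and Eriksen (each not a regional dean).
Among Vance, Novak, Osei, Horvat and Salazar, by class of mission: Vance (Apostolic Nuncio) before Novak and Osei (Ambassador) before Horvat (Minister Resident) before Salazar (Chargé d'affaires).
Among Novak and Osei, by date of arrival in the capital (earlier first): Novak (Aug 19, 1998) before Osei (Jul 3, 2000).
Chaudhari, Nguyen, Oyelaran and Eriksen are each Apostolic Nuncio, so the next rule applies.
Among Chaudhari, Nguyen, Oyelaran and Eriksen, by date of arrival in the capital (earlier first): Chaudhari (Feb 2, 2014) before Nguyen (Oct 8, 2015) before Oyelaran (Feb 8, 2016) before Eriksen (Nov 21, 2016).
Full order: Vance, Novak, Osei, Horvat, Salazar, Chaudhari, Nguyen, Oyelaran, Eriksen.

Vance, Novak, Osei, Horvat, Salazar, Chaudhari, Nguyen, Oyelaran, Eriksen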